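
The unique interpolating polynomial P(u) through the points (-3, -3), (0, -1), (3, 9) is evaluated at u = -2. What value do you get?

-29/9

Evaluate each Lagrange basis at u = -2:
L_0(-2) = (-2)·(-5)/[(-3)·(-6)] = 5/9
L_1(-2) = (1)·(-5)/[(3)·(-3)] = 5/9
L_2(-2) = (1)·(-2)/[(6)·(3)] = -1/9
Sum: (-3)·(5/9) + (-1)·(5/9) + 9·(-1/9) = -29/9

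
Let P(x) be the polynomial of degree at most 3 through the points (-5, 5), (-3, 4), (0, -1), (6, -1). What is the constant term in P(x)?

-1

Build the Lagrange basis polynomials:
L_0(x) = (x + 3)x(x - 6) / [-110] = -(1/110)x^3 + (3/110)x^2 + (9/55)x
L_1(x) = (x + 5)x(x - 6) / [54] = (1/54)x^3 - (1/54)x^2 - (5/9)x
L_2(x) = (x + 5)(x + 3)(x - 6) / [-90] = -(1/90)x^3 - (1/45)x^2 + (11/30)x + 1
L_3(x) = (x + 5)(x + 3)x / [594] = (1/594)x^3 + (4/297)x^2 + (5/198)x
P(x) = 5·L_0 + 4·L_1 + (-1)·L_2 + (-1)·L_3
Only the constant term is needed; take it from each L_i and combine:
5·(0) + 4·(0) + (-1)·(1) + (-1)·(0) = -1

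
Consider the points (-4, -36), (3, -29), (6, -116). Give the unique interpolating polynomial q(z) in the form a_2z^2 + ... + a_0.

q(z) = -3z^2 - 2z + 4

Newton's divided differences:
q[-4,3] = (-29 - (-36)) / (3 - (-4)) = 1
q[3,6] = (-116 - (-29)) / (6 - 3) = -29
q[-4,3,6] = (-29 - 1) / (6 - (-4)) = -3
q(z) = -36 + 1·(z + 4) + (-3)·(z + 4)(z - 3)
Expanding: q(z) = -3z^2 - 2z + 4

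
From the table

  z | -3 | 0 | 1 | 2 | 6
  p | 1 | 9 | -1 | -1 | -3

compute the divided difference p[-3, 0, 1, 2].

p[-3,0] = (9 - 1) / (0 - (-3)) = 8/3
p[0,1] = (-1 - 9) / (1 - 0) = -10
p[1,2] = (-1 - (-1)) / (2 - 1) = 0
p[-3,0,1] = (-10 - 8/3) / (1 - (-3)) = -19/6
p[0,1,2] = (0 - (-10)) / (2 - 0) = 5
p[-3,0,1,2] = (5 - (-19/6)) / (2 - (-3)) = 49/30

49/30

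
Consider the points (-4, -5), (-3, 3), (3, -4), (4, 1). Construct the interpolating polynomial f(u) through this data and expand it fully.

f(u) = (23/84)u^3 - (3/14)u^2 - (305/84)u + 10/7

Newton's divided differences:
f[-4,-3] = (3 - (-5)) / (-3 - (-4)) = 8
f[-3,3] = (-4 - 3) / (3 - (-3)) = -7/6
f[3,4] = (1 - (-4)) / (4 - 3) = 5
f[-4,-3,3] = (-7/6 - 8) / (3 - (-4)) = -55/42
f[-3,3,4] = (5 - (-7/6)) / (4 - (-3)) = 37/42
f[-4,-3,3,4] = (37/42 - (-55/42)) / (4 - (-4)) = 23/84
f(u) = -5 + 8·(u + 4) + (-55/42)·(u + 4)(u + 3) + (23/84)·(u + 4)(u + 3)(u - 3)
Expanding: f(u) = (23/84)u^3 - (3/14)u^2 - (305/84)u + 10/7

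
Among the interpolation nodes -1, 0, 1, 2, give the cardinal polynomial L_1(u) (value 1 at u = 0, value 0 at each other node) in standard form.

L_1(u) = (1/2)u^3 - u^2 - (1/2)u + 1

L_1(u) = (u + 1)(u - 1)(u - 2) / [(1)·(-1)·(-2)]
       = (u^3 - 2u^2 - u + 2) / (2)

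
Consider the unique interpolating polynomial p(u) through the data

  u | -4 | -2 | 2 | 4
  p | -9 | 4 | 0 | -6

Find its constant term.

31/6

Build the Lagrange basis polynomials:
L_0(u) = (u + 2)(u - 2)(u - 4) / [-96] = -(1/96)u^3 + (1/24)u^2 + (1/24)u - 1/6
L_1(u) = (u + 4)(u - 2)(u - 4) / [48] = (1/48)u^3 - (1/24)u^2 - (1/3)u + 2/3
L_2(u) = (u + 4)(u + 2)(u - 4) / [-48] = -(1/48)u^3 - (1/24)u^2 + (1/3)u + 2/3
L_3(u) = (u + 4)(u + 2)(u - 2) / [96] = (1/96)u^3 + (1/24)u^2 - (1/24)u - 1/6
p(u) = (-9)·L_0 + 4·L_1 + 0·L_2 + (-6)·L_3
Only the constant term is needed; take it from each L_i and combine:
(-9)·(-1/6) + 4·(2/3) + 0·(2/3) + (-6)·(-1/6) = 31/6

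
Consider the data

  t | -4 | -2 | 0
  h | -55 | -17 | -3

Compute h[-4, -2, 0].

-3

h[-4,-2] = (-17 - (-55)) / (-2 - (-4)) = 19
h[-2,0] = (-3 - (-17)) / (0 - (-2)) = 7
h[-4,-2,0] = (7 - 19) / (0 - (-4)) = -3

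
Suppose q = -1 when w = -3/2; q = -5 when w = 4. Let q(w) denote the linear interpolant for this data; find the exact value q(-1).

-15/11

L_0(-1) = (-5)/[(-11/2)] = 10/11
L_1(-1) = (1/2)/[(11/2)] = 1/11
Sum: (-1)·(10/11) + (-5)·(1/11) = -15/11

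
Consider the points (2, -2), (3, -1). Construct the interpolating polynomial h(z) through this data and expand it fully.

L_0(z) = (z - 3) / [-1] = -z + 3
L_1(z) = (z - 2) / [1] = z - 2
h(z) = (-2)·L_0 + (-1)·L_1
  (-2)·L_0(z) = 2z - 6
  (-1)·L_1(z) = -z + 2
Adding term by term: z - 4

h(z) = z - 4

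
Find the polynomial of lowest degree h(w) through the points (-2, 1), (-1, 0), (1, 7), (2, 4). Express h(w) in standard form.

h(w) = -(11/12)w^3 - (1/3)w^2 + (53/12)w + 23/6

Build the Lagrange basis polynomials:
L_0(w) = (w + 1)(w - 1)(w - 2) / [-12] = -(1/12)w^3 + (1/6)w^2 + (1/12)w - 1/6
L_1(w) = (w + 2)(w - 1)(w - 2) / [6] = (1/6)w^3 - (1/6)w^2 - (2/3)w + 2/3
L_2(w) = (w + 2)(w + 1)(w - 2) / [-6] = -(1/6)w^3 - (1/6)w^2 + (2/3)w + 2/3
L_3(w) = (w + 2)(w + 1)(w - 1) / [12] = (1/12)w^3 + (1/6)w^2 - (1/12)w - 1/6
h(w) = 1·L_0 + 0·L_1 + 7·L_2 + 4·L_3
  1·L_0(w) = -(1/12)w^3 + (1/6)w^2 + (1/12)w - 1/6
  0·L_1(w) = 0
  7·L_2(w) = -(7/6)w^3 - (7/6)w^2 + (14/3)w + 14/3
  4·L_3(w) = (1/3)w^3 + (2/3)w^2 - (1/3)w - 2/3
Adding term by term: -(11/12)w^3 - (1/3)w^2 + (53/12)w + 23/6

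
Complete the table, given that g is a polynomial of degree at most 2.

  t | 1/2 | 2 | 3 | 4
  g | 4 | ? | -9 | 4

-58/5

The 3 known values determine g uniquely (degree ≤ 2).
Evaluate each Lagrange basis at t = 2:
L_0(2) = (-1)·(-2)/[(-5/2)·(-7/2)] = 8/35
L_1(2) = (3/2)·(-2)/[(5/2)·(-1)] = 6/5
L_2(2) = (3/2)·(-1)/[(7/2)·(1)] = -3/7
Sum: 4·(8/35) + (-9)·(6/5) + 4·(-3/7) = -58/5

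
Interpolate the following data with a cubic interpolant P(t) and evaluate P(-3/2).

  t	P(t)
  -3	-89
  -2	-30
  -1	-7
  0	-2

L_0(-3/2) = (1/2)·(-1/2)·(-3/2)/[(-1)·(-2)·(-3)] = -1/16
L_1(-3/2) = (3/2)·(-1/2)·(-3/2)/[(1)·(-1)·(-2)] = 9/16
L_2(-3/2) = (3/2)·(1/2)·(-3/2)/[(2)·(1)·(-1)] = 9/16
L_3(-3/2) = (3/2)·(1/2)·(-1/2)/[(3)·(2)·(1)] = -1/16
Sum: (-89)·(-1/16) + (-30)·(9/16) + (-7)·(9/16) + (-2)·(-1/16) = -121/8

-121/8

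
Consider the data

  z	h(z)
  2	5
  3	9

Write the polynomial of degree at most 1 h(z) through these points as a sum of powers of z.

L_0(z) = (z - 3) / [-1] = -z + 3
L_1(z) = (z - 2) / [1] = z - 2
h(z) = 5·L_0 + 9·L_1
  5·L_0(z) = -5z + 15
  9·L_1(z) = 9z - 18
Adding term by term: 4z - 3

h(z) = 4z - 3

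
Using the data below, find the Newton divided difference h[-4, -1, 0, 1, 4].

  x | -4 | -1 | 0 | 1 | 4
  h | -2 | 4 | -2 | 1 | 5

h[-4,-1] = (4 - (-2)) / (-1 - (-4)) = 2
h[-1,0] = (-2 - 4) / (0 - (-1)) = -6
h[0,1] = (1 - (-2)) / (1 - 0) = 3
h[1,4] = (5 - 1) / (4 - 1) = 4/3
h[-4,-1,0] = (-6 - 2) / (0 - (-4)) = -2
h[-1,0,1] = (3 - (-6)) / (1 - (-1)) = 9/2
h[0,1,4] = (4/3 - 3) / (4 - 0) = -5/12
h[-4,-1,0,1] = (9/2 - (-2)) / (1 - (-4)) = 13/10
h[-1,0,1,4] = (-5/12 - 9/2) / (4 - (-1)) = -59/60
h[-4,-1,0,1,4] = (-59/60 - 13/10) / (4 - (-4)) = -137/480

-137/480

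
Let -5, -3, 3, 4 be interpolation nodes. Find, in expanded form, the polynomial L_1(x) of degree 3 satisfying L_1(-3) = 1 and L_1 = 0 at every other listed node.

L_1(x) = (1/84)x^3 - (1/42)x^2 - (23/84)x + 5/7

L_1(x) = (x + 5)(x - 3)(x - 4) / [(2)·(-6)·(-7)]
       = (x^3 - 2x^2 - 23x + 60) / (84)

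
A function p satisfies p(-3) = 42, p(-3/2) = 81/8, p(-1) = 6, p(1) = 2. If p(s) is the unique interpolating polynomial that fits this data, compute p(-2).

Using Newton's divided-difference form:
p[-3,-3/2] = (81/8 - 42) / (-3/2 - (-3)) = -85/4
p[-3/2,-1] = (6 - 81/8) / (-1 - (-3/2)) = -33/4
p[-1,1] = (2 - 6) / (1 - (-1)) = -2
p[-3,-3/2,-1] = (-33/4 - (-85/4)) / (-1 - (-3)) = 13/2
p[-3/2,-1,1] = (-2 - (-33/4)) / (1 - (-3/2)) = 5/2
p[-3,-3/2,-1,1] = (5/2 - 13/2) / (1 - (-3)) = -1
p(-2) = 42 + (-85/4)·(1) + (13/2)·(1)·(-1/2) + (-1)·(1)·(-1/2)·(-1) = 17

17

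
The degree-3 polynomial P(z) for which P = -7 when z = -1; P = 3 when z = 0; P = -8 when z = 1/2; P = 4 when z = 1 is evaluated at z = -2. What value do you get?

-228

Using Newton's divided-difference form:
P[-1,0] = (3 - (-7)) / (0 - (-1)) = 10
P[0,1/2] = (-8 - 3) / (1/2 - 0) = -22
P[1/2,1] = (4 - (-8)) / (1 - 1/2) = 24
P[-1,0,1/2] = (-22 - 10) / (1/2 - (-1)) = -64/3
P[0,1/2,1] = (24 - (-22)) / (1 - 0) = 46
P[-1,0,1/2,1] = (46 - (-64/3)) / (1 - (-1)) = 101/3
P(-2) = -7 + 10·(-1) + (-64/3)·(-1)·(-2) + (101/3)·(-1)·(-2)·(-5/2) = -228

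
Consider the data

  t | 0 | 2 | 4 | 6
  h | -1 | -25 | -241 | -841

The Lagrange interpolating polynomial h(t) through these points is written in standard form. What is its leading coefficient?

The leading coefficient equals the top divided difference h[0,2,4,6].
h[0,2] = (-25 - (-1)) / (2 - 0) = -12
h[2,4] = (-241 - (-25)) / (4 - 2) = -108
h[4,6] = (-841 - (-241)) / (6 - 4) = -300
h[0,2,4] = (-108 - (-12)) / (4 - 0) = -24
h[2,4,6] = (-300 - (-108)) / (6 - 2) = -48
h[0,2,4,6] = (-48 - (-24)) / (6 - 0) = -4

-4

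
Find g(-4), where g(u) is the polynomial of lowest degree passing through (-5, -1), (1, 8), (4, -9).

Evaluate each Lagrange basis at u = -4:
L_0(-4) = (-5)·(-8)/[(-6)·(-9)] = 20/27
L_1(-4) = (1)·(-8)/[(6)·(-3)] = 4/9
L_2(-4) = (1)·(-5)/[(9)·(3)] = -5/27
Sum: (-1)·(20/27) + 8·(4/9) + (-9)·(-5/27) = 121/27

121/27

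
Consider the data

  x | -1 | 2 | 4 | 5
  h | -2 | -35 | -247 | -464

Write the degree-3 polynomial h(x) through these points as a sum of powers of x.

h(x) = -3x^3 - 4x^2 + 2x + 1

Build the Lagrange basis polynomials:
L_0(x) = (x - 2)(x - 4)(x - 5) / [-90] = -(1/90)x^3 + (11/90)x^2 - (19/45)x + 4/9
L_1(x) = (x + 1)(x - 4)(x - 5) / [18] = (1/18)x^3 - (4/9)x^2 + (11/18)x + 10/9
L_2(x) = (x + 1)(x - 2)(x - 5) / [-10] = -(1/10)x^3 + (3/5)x^2 - (3/10)x - 1
L_3(x) = (x + 1)(x - 2)(x - 4) / [18] = (1/18)x^3 - (5/18)x^2 + (1/9)x + 4/9
h(x) = (-2)·L_0 + (-35)·L_1 + (-247)·L_2 + (-464)·L_3
  (-2)·L_0(x) = (1/45)x^3 - (11/45)x^2 + (38/45)x - 8/9
  (-35)·L_1(x) = -(35/18)x^3 + (140/9)x^2 - (385/18)x - 350/9
  (-247)·L_2(x) = (247/10)x^3 - (741/5)x^2 + (741/10)x + 247
  (-464)·L_3(x) = -(232/9)x^3 + (1160/9)x^2 - (464/9)x - 1856/9
Adding term by term: -3x^3 - 4x^2 + 2x + 1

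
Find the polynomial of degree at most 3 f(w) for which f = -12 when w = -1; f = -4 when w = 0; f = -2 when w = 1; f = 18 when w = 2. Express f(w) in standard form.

f(w) = 4w^3 - 3w^2 + w - 4

Build the Lagrange basis polynomials:
L_0(w) = w(w - 1)(w - 2) / [-6] = -(1/6)w^3 + (1/2)w^2 - (1/3)w
L_1(w) = (w + 1)(w - 1)(w - 2) / [2] = (1/2)w^3 - w^2 - (1/2)w + 1
L_2(w) = (w + 1)w(w - 2) / [-2] = -(1/2)w^3 + (1/2)w^2 + w
L_3(w) = (w + 1)w(w - 1) / [6] = (1/6)w^3 - (1/6)w
f(w) = (-12)·L_0 + (-4)·L_1 + (-2)·L_2 + 18·L_3
  (-12)·L_0(w) = 2w^3 - 6w^2 + 4w
  (-4)·L_1(w) = -2w^3 + 4w^2 + 2w - 4
  (-2)·L_2(w) = w^3 - w^2 - 2w
  18·L_3(w) = 3w^3 - 3w
Adding term by term: 4w^3 - 3w^2 + w - 4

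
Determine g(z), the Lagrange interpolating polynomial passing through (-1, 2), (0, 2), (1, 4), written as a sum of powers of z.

Build the Lagrange basis polynomials:
L_0(z) = z(z - 1) / [2] = (1/2)z^2 - (1/2)z
L_1(z) = (z + 1)(z - 1) / [-1] = -z^2 + 1
L_2(z) = (z + 1)z / [2] = (1/2)z^2 + (1/2)z
g(z) = 2·L_0 + 2·L_1 + 4·L_2
  2·L_0(z) = z^2 - z
  2·L_1(z) = -2z^2 + 2
  4·L_2(z) = 2z^2 + 2z
Adding term by term: z^2 + z + 2

g(z) = z^2 + z + 2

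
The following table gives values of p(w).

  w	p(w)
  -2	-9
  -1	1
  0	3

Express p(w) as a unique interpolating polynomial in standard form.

Build the Lagrange basis polynomials:
L_0(w) = (w + 1)w / [2] = (1/2)w^2 + (1/2)w
L_1(w) = (w + 2)w / [-1] = -w^2 - 2w
L_2(w) = (w + 2)(w + 1) / [2] = (1/2)w^2 + (3/2)w + 1
p(w) = (-9)·L_0 + 1·L_1 + 3·L_2
  (-9)·L_0(w) = -(9/2)w^2 - (9/2)w
  1·L_1(w) = -w^2 - 2w
  3·L_2(w) = (3/2)w^2 + (9/2)w + 3
Adding term by term: -4w^2 - 2w + 3

p(w) = -4w^2 - 2w + 3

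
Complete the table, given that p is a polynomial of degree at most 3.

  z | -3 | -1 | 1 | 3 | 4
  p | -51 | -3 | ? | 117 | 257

The 4 known values determine p uniquely (degree ≤ 3).
L_0(1) = (2)·(-2)·(-3)/[(-2)·(-6)·(-7)] = -1/7
L_1(1) = (4)·(-2)·(-3)/[(2)·(-4)·(-5)] = 3/5
L_2(1) = (4)·(2)·(-3)/[(6)·(4)·(-1)] = 1
L_3(1) = (4)·(2)·(-2)/[(7)·(5)·(1)] = -16/35
Sum: (-51)·(-1/7) + (-3)·(3/5) + 117·(1) + 257·(-16/35) = 5

5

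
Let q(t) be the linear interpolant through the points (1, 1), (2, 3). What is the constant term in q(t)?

-1

L_0(t) = (t - 2) / [-1] = -t + 2
L_1(t) = (t - 1) / [1] = t - 1
q(t) = 1·L_0 + 3·L_1
Only the constant term is needed; take it from each L_i and combine:
1·(2) + 3·(-1) = -1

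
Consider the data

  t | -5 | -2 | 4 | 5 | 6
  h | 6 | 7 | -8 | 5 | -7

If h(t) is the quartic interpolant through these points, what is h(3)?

-20276/693

L_0(3) = (5)·(-1)·(-2)·(-3)/[(-3)·(-9)·(-10)·(-11)] = -1/99
L_1(3) = (8)·(-1)·(-2)·(-3)/[(3)·(-6)·(-7)·(-8)] = 1/21
L_2(3) = (8)·(5)·(-2)·(-3)/[(9)·(6)·(-1)·(-2)] = 20/9
L_3(3) = (8)·(5)·(-1)·(-3)/[(10)·(7)·(1)·(-1)] = -12/7
L_4(3) = (8)·(5)·(-1)·(-2)/[(11)·(8)·(2)·(1)] = 5/11
Sum: 6·(-1/99) + 7·(1/21) + (-8)·(20/9) + 5·(-12/7) + (-7)·(5/11) = -20276/693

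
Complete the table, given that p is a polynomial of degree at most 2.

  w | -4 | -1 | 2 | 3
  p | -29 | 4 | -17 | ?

-36

The 3 known values determine p uniquely (degree ≤ 2).
Evaluate each Lagrange basis at w = 3:
L_0(3) = (4)·(1)/[(-3)·(-6)] = 2/9
L_1(3) = (7)·(1)/[(3)·(-3)] = -7/9
L_2(3) = (7)·(4)/[(6)·(3)] = 14/9
Sum: (-29)·(2/9) + 4·(-7/9) + (-17)·(14/9) = -36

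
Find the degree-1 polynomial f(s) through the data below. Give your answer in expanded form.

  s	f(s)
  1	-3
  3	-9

f(s) = -3s

L_0(s) = (s - 3) / [-2] = -(1/2)s + 3/2
L_1(s) = (s - 1) / [2] = (1/2)s - 1/2
f(s) = (-3)·L_0 + (-9)·L_1
  (-3)·L_0(s) = (3/2)s - 9/2
  (-9)·L_1(s) = -(9/2)s + 9/2
Adding term by term: -3s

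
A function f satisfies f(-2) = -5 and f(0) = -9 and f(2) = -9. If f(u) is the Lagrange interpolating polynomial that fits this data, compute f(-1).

L_0(-1) = (-1)·(-3)/[(-2)·(-4)] = 3/8
L_1(-1) = (1)·(-3)/[(2)·(-2)] = 3/4
L_2(-1) = (1)·(-1)/[(4)·(2)] = -1/8
Sum: (-5)·(3/8) + (-9)·(3/4) + (-9)·(-1/8) = -15/2

-15/2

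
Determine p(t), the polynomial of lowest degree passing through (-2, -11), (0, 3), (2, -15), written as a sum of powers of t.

p(t) = -4t^2 - t + 3

L_0(t) = t(t - 2) / [8] = (1/8)t^2 - (1/4)t
L_1(t) = (t + 2)(t - 2) / [-4] = -(1/4)t^2 + 1
L_2(t) = (t + 2)t / [8] = (1/8)t^2 + (1/4)t
p(t) = (-11)·L_0 + 3·L_1 + (-15)·L_2
  (-11)·L_0(t) = -(11/8)t^2 + (11/4)t
  3·L_1(t) = -(3/4)t^2 + 3
  (-15)·L_2(t) = -(15/8)t^2 - (15/4)t
Adding term by term: -4t^2 - t + 3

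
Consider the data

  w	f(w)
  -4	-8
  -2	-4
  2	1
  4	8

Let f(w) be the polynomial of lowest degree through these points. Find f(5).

223/16

Using Newton's divided-difference form:
f[-4,-2] = (-4 - (-8)) / (-2 - (-4)) = 2
f[-2,2] = (1 - (-4)) / (2 - (-2)) = 5/4
f[2,4] = (8 - 1) / (4 - 2) = 7/2
f[-4,-2,2] = (5/4 - 2) / (2 - (-4)) = -1/8
f[-2,2,4] = (7/2 - 5/4) / (4 - (-2)) = 3/8
f[-4,-2,2,4] = (3/8 - (-1/8)) / (4 - (-4)) = 1/16
f(5) = -8 + 2·(9) + (-1/8)·(9)·(7) + (1/16)·(9)·(7)·(3) = 223/16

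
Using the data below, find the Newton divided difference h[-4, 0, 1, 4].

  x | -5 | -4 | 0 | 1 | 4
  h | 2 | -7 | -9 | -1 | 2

h[-4,0] = (-9 - (-7)) / (0 - (-4)) = -1/2
h[0,1] = (-1 - (-9)) / (1 - 0) = 8
h[1,4] = (2 - (-1)) / (4 - 1) = 1
h[-4,0,1] = (8 - (-1/2)) / (1 - (-4)) = 17/10
h[0,1,4] = (1 - 8) / (4 - 0) = -7/4
h[-4,0,1,4] = (-7/4 - 17/10) / (4 - (-4)) = -69/160

-69/160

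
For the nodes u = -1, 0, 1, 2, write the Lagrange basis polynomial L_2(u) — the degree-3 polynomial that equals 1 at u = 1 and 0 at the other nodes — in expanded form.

L_2(u) = (u + 1)u(u - 2) / [(2)·(1)·(-1)]
       = (u^3 - u^2 - 2u) / (-2)

L_2(u) = -(1/2)u^3 + (1/2)u^2 + u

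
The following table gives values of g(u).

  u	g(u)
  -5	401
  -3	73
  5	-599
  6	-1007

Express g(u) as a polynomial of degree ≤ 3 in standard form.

g(u) = -4u^3 - 4u^2 + 1

Build the Lagrange basis polynomials:
L_0(u) = (u + 3)(u - 5)(u - 6) / [-220] = -(1/220)u^3 + (2/55)u^2 + (3/220)u - 9/22
L_1(u) = (u + 5)(u - 5)(u - 6) / [144] = (1/144)u^3 - (1/24)u^2 - (25/144)u + 25/24
L_2(u) = (u + 5)(u + 3)(u - 6) / [-80] = -(1/80)u^3 - (1/40)u^2 + (33/80)u + 9/8
L_3(u) = (u + 5)(u + 3)(u - 5) / [99] = (1/99)u^3 + (1/33)u^2 - (25/99)u - 25/33
g(u) = 401·L_0 + 73·L_1 + (-599)·L_2 + (-1007)·L_3
  401·L_0(u) = -(401/220)u^3 + (802/55)u^2 + (1203/220)u - 3609/22
  73·L_1(u) = (73/144)u^3 - (73/24)u^2 - (1825/144)u + 1825/24
  (-599)·L_2(u) = (599/80)u^3 + (599/40)u^2 - (19767/80)u - 5391/8
  (-1007)·L_3(u) = -(1007/99)u^3 - (1007/33)u^2 + (25175/99)u + 25175/33
Adding term by term: -4u^3 - 4u^2 + 1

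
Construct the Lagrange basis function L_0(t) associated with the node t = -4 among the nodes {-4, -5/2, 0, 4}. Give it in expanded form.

L_0(t) = -(1/48)t^3 + (1/32)t^2 + (5/24)t

L_0(t) = (t + 5/2)t(t - 4) / [(-3/2)·(-4)·(-8)]
       = (t^3 - (3/2)t^2 - 10t) / (-48)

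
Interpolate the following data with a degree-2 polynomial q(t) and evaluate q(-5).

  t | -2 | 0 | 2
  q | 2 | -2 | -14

-7

Evaluate each Lagrange basis at t = -5:
L_0(-5) = (-5)·(-7)/[(-2)·(-4)] = 35/8
L_1(-5) = (-3)·(-7)/[(2)·(-2)] = -21/4
L_2(-5) = (-3)·(-5)/[(4)·(2)] = 15/8
Sum: 2·(35/8) + (-2)·(-21/4) + (-14)·(15/8) = -7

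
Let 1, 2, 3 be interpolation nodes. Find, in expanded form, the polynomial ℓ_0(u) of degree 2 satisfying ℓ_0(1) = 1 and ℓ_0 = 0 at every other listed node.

ℓ_0(u) = (u - 2)(u - 3) / [(-1)·(-2)]
       = (u^2 - 5u + 6) / (2)

ℓ_0(u) = (1/2)u^2 - (5/2)u + 3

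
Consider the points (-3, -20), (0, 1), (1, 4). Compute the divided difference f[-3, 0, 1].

f[-3,0] = (1 - (-20)) / (0 - (-3)) = 7
f[0,1] = (4 - 1) / (1 - 0) = 3
f[-3,0,1] = (3 - 7) / (1 - (-3)) = -1

-1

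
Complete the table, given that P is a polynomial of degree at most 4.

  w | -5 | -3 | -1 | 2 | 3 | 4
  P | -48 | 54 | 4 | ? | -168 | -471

The 5 known values determine P uniquely (degree ≤ 4).
L_0(2) = (5)·(3)·(-1)·(-2)/[(-2)·(-4)·(-8)·(-9)] = 5/96
L_1(2) = (7)·(3)·(-1)·(-2)/[(2)·(-2)·(-6)·(-7)] = -1/4
L_2(2) = (7)·(5)·(-1)·(-2)/[(4)·(2)·(-4)·(-5)] = 7/16
L_3(2) = (7)·(5)·(3)·(-2)/[(8)·(6)·(4)·(-1)] = 35/32
L_4(2) = (7)·(5)·(3)·(-1)/[(9)·(7)·(5)·(1)] = -1/3
Sum: (-48)·(5/96) + 54·(-1/4) + 4·(7/16) + (-168)·(35/32) + (-471)·(-1/3) = -41

-41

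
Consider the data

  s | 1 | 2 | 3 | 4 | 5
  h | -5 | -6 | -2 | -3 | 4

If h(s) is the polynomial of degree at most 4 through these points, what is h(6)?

L_0(6) = (4)·(3)·(2)·(1)/[(-1)·(-2)·(-3)·(-4)] = 1
L_1(6) = (5)·(3)·(2)·(1)/[(1)·(-1)·(-2)·(-3)] = -5
L_2(6) = (5)·(4)·(2)·(1)/[(2)·(1)·(-1)·(-2)] = 10
L_3(6) = (5)·(4)·(3)·(1)/[(3)·(2)·(1)·(-1)] = -10
L_4(6) = (5)·(4)·(3)·(2)/[(4)·(3)·(2)·(1)] = 5
Sum: (-5)·(1) + (-6)·(-5) + (-2)·(10) + (-3)·(-10) + 4·(5) = 55

55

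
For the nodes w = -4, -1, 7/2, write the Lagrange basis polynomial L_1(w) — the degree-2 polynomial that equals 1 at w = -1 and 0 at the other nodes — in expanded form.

L_1(w) = -(2/27)w^2 - (1/27)w + 28/27

L_1(w) = (w + 4)(w - 7/2) / [(3)·(-9/2)]
       = (w^2 + (1/2)w - 14) / (-27/2)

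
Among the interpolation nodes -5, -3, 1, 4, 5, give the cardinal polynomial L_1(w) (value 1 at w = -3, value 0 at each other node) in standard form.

L_1(w) = (w + 5)(w - 1)(w - 4)(w - 5) / [(2)·(-4)·(-7)·(-8)]
       = (w^4 - 5w^3 - 21w^2 + 125w - 100) / (-448)

L_1(w) = -(1/448)w^4 + (5/448)w^3 + (3/64)w^2 - (125/448)w + 25/112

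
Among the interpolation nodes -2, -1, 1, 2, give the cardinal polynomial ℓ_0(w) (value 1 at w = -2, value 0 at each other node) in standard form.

ℓ_0(w) = (w + 1)(w - 1)(w - 2) / [(-1)·(-3)·(-4)]
       = (w^3 - 2w^2 - w + 2) / (-12)

ℓ_0(w) = -(1/12)w^3 + (1/6)w^2 + (1/12)w - 1/6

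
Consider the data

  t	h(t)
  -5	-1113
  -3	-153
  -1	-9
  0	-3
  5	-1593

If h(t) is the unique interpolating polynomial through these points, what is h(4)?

L_0(4) = (7)·(5)·(4)·(-1)/[(-2)·(-4)·(-5)·(-10)] = -7/20
L_1(4) = (9)·(5)·(4)·(-1)/[(2)·(-2)·(-3)·(-8)] = 15/8
L_2(4) = (9)·(7)·(4)·(-1)/[(4)·(2)·(-1)·(-6)] = -21/4
L_3(4) = (9)·(7)·(5)·(-1)/[(5)·(3)·(1)·(-5)] = 21/5
L_4(4) = (9)·(7)·(5)·(4)/[(10)·(8)·(6)·(5)] = 21/40
Sum: (-1113)·(-7/20) + (-153)·(15/8) + (-9)·(-21/4) + (-3)·(21/5) + (-1593)·(21/40) = -699

-699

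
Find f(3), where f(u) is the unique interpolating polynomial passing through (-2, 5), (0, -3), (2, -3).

0

Using Newton's divided-difference form:
f[-2,0] = (-3 - 5) / (0 - (-2)) = -4
f[0,2] = (-3 - (-3)) / (2 - 0) = 0
f[-2,0,2] = (0 - (-4)) / (2 - (-2)) = 1
f(3) = 5 + (-4)·(5) + 1·(5)·(3) = 0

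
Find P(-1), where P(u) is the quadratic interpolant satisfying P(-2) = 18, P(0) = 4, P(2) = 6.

9

Using Newton's divided-difference form:
P[-2,0] = (4 - 18) / (0 - (-2)) = -7
P[0,2] = (6 - 4) / (2 - 0) = 1
P[-2,0,2] = (1 - (-7)) / (2 - (-2)) = 2
P(-1) = 18 + (-7)·(1) + 2·(1)·(-1) = 9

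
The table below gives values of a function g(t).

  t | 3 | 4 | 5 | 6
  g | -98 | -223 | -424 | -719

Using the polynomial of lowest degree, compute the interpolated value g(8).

-1663

L_0(8) = (4)·(3)·(2)/[(-1)·(-2)·(-3)] = -4
L_1(8) = (5)·(3)·(2)/[(1)·(-1)·(-2)] = 15
L_2(8) = (5)·(4)·(2)/[(2)·(1)·(-1)] = -20
L_3(8) = (5)·(4)·(3)/[(3)·(2)·(1)] = 10
Sum: (-98)·(-4) + (-223)·(15) + (-424)·(-20) + (-719)·(10) = -1663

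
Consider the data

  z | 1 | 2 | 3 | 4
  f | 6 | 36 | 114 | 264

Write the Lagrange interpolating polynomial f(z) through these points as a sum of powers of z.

L_0(z) = (z - 2)(z - 3)(z - 4) / [-6] = -(1/6)z^3 + (3/2)z^2 - (13/3)z + 4
L_1(z) = (z - 1)(z - 3)(z - 4) / [2] = (1/2)z^3 - 4z^2 + (19/2)z - 6
L_2(z) = (z - 1)(z - 2)(z - 4) / [-2] = -(1/2)z^3 + (7/2)z^2 - 7z + 4
L_3(z) = (z - 1)(z - 2)(z - 3) / [6] = (1/6)z^3 - z^2 + (11/6)z - 1
f(z) = 6·L_0 + 36·L_1 + 114·L_2 + 264·L_3
  6·L_0(z) = -z^3 + 9z^2 - 26z + 24
  36·L_1(z) = 18z^3 - 144z^2 + 342z - 216
  114·L_2(z) = -57z^3 + 399z^2 - 798z + 456
  264·L_3(z) = 44z^3 - 264z^2 + 484z - 264
Adding term by term: 4z^3 + 2z

f(z) = 4z^3 + 2z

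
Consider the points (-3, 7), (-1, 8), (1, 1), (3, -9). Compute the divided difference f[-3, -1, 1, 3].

f[-3,-1] = (8 - 7) / (-1 - (-3)) = 1/2
f[-1,1] = (1 - 8) / (1 - (-1)) = -7/2
f[1,3] = (-9 - 1) / (3 - 1) = -5
f[-3,-1,1] = (-7/2 - 1/2) / (1 - (-3)) = -1
f[-1,1,3] = (-5 - (-7/2)) / (3 - (-1)) = -3/8
f[-3,-1,1,3] = (-3/8 - (-1)) / (3 - (-3)) = 5/48

5/48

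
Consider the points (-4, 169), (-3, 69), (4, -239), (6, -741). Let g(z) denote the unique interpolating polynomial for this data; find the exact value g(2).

Using Newton's divided-difference form:
g[-4,-3] = (69 - 169) / (-3 - (-4)) = -100
g[-3,4] = (-239 - 69) / (4 - (-3)) = -44
g[4,6] = (-741 - (-239)) / (6 - 4) = -251
g[-4,-3,4] = (-44 - (-100)) / (4 - (-4)) = 7
g[-3,4,6] = (-251 - (-44)) / (6 - (-3)) = -23
g[-4,-3,4,6] = (-23 - 7) / (6 - (-4)) = -3
g(2) = 169 + (-100)·(6) + 7·(6)·(5) + (-3)·(6)·(5)·(-2) = -41

-41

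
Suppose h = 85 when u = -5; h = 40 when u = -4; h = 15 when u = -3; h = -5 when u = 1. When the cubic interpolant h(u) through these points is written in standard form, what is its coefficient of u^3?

-1

Build the Lagrange basis polynomials:
L_0(u) = (u + 4)(u + 3)(u - 1) / [-12] = -(1/12)u^3 - (1/2)u^2 - (5/12)u + 1
L_1(u) = (u + 5)(u + 3)(u - 1) / [5] = (1/5)u^3 + (7/5)u^2 + (7/5)u - 3
L_2(u) = (u + 5)(u + 4)(u - 1) / [-8] = -(1/8)u^3 - u^2 - (11/8)u + 5/2
L_3(u) = (u + 5)(u + 4)(u + 3) / [120] = (1/120)u^3 + (1/10)u^2 + (47/120)u + 1/2
h(u) = 85·L_0 + 40·L_1 + 15·L_2 + (-5)·L_3
Only the coefficient of u^3 is needed; take it from each L_i and combine:
85·(-1/12) + 40·(1/5) + 15·(-1/8) + (-5)·(1/120) = -1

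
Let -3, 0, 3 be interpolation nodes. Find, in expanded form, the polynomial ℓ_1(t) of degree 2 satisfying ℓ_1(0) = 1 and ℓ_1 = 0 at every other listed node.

ℓ_1(t) = -(1/9)t^2 + 1

ℓ_1(t) = (t + 3)(t - 3) / [(3)·(-3)]
       = (t^2 - 9) / (-9)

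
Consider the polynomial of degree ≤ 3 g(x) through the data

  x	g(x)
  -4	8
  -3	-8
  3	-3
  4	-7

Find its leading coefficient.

The leading coefficient equals the top divided difference g[-4,-3,3,4].
g[-4,-3] = (-8 - 8) / (-3 - (-4)) = -16
g[-3,3] = (-3 - (-8)) / (3 - (-3)) = 5/6
g[3,4] = (-7 - (-3)) / (4 - 3) = -4
g[-4,-3,3] = (5/6 - (-16)) / (3 - (-4)) = 101/42
g[-3,3,4] = (-4 - 5/6) / (4 - (-3)) = -29/42
g[-4,-3,3,4] = (-29/42 - 101/42) / (4 - (-4)) = -65/168

-65/168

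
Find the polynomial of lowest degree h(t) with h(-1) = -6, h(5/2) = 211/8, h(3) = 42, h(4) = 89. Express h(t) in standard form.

h(t) = t^3 + t^2 + 3t - 3

L_0(t) = (t - 5/2)(t - 3)(t - 4) / [-70] = -(1/70)t^3 + (19/140)t^2 - (59/140)t + 3/7
L_1(t) = (t + 1)(t - 3)(t - 4) / [21/8] = (8/21)t^3 - (16/7)t^2 + (40/21)t + 32/7
L_2(t) = (t + 1)(t - 5/2)(t - 4) / [-2] = -(1/2)t^3 + (11/4)t^2 - (7/4)t - 5
L_3(t) = (t + 1)(t - 5/2)(t - 3) / [15/2] = (2/15)t^3 - (3/5)t^2 + (4/15)t + 1
h(t) = (-6)·L_0 + (211/8)·L_1 + 42·L_2 + 89·L_3
  (-6)·L_0(t) = (3/35)t^3 - (57/70)t^2 + (177/70)t - 18/7
  (211/8)·L_1(t) = (211/21)t^3 - (422/7)t^2 + (1055/21)t + 844/7
  42·L_2(t) = -21t^3 + (231/2)t^2 - (147/2)t - 210
  89·L_3(t) = (178/15)t^3 - (267/5)t^2 + (356/15)t + 89
Adding term by term: t^3 + t^2 + 3t - 3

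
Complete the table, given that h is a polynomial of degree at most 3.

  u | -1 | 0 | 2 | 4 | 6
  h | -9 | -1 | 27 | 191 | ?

635

The 4 known values determine h uniquely (degree ≤ 3).
Evaluate each Lagrange basis at u = 6:
L_0(6) = (6)·(4)·(2)/[(-1)·(-3)·(-5)] = -16/5
L_1(6) = (7)·(4)·(2)/[(1)·(-2)·(-4)] = 7
L_2(6) = (7)·(6)·(2)/[(3)·(2)·(-2)] = -7
L_3(6) = (7)·(6)·(4)/[(5)·(4)·(2)] = 21/5
Sum: (-9)·(-16/5) + (-1)·(7) + 27·(-7) + 191·(21/5) = 635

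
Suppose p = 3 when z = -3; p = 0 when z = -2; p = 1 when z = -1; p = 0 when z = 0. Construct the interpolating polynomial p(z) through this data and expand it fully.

Newton's divided differences:
p[-3,-2] = (0 - 3) / (-2 - (-3)) = -3
p[-2,-1] = (1 - 0) / (-1 - (-2)) = 1
p[-1,0] = (0 - 1) / (0 - (-1)) = -1
p[-3,-2,-1] = (1 - (-3)) / (-1 - (-3)) = 2
p[-2,-1,0] = (-1 - 1) / (0 - (-2)) = -1
p[-3,-2,-1,0] = (-1 - 2) / (0 - (-3)) = -1
p(z) = 3 + (-3)·(z + 3) + 2·(z + 3)(z + 2) + (-1)·(z + 3)(z + 2)(z + 1)
Expanding: p(z) = -z^3 - 4z^2 - 4z

p(z) = -z^3 - 4z^2 - 4z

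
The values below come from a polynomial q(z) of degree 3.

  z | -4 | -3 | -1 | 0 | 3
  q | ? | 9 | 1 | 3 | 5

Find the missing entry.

The 4 known values determine q uniquely (degree ≤ 3).
L_0(-4) = (-3)·(-4)·(-7)/[(-2)·(-3)·(-6)] = 7/3
L_1(-4) = (-1)·(-4)·(-7)/[(2)·(-1)·(-4)] = -7/2
L_2(-4) = (-1)·(-3)·(-7)/[(3)·(1)·(-3)] = 7/3
L_3(-4) = (-1)·(-3)·(-4)/[(6)·(4)·(3)] = -1/6
Sum: 9·(7/3) + 1·(-7/2) + 3·(7/3) + 5·(-1/6) = 71/3

71/3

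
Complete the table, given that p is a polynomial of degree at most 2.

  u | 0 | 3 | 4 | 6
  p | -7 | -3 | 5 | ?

The 3 known values determine p uniquely (degree ≤ 2).
L_0(6) = (3)·(2)/[(-3)·(-4)] = 1/2
L_1(6) = (6)·(2)/[(3)·(-1)] = -4
L_2(6) = (6)·(3)/[(4)·(1)] = 9/2
Sum: (-7)·(1/2) + (-3)·(-4) + 5·(9/2) = 31

31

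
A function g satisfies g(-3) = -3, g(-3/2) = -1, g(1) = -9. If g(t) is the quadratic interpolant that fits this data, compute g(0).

L_0(0) = (3/2)·(-1)/[(-3/2)·(-4)] = -1/4
L_1(0) = (3)·(-1)/[(3/2)·(-5/2)] = 4/5
L_2(0) = (3)·(3/2)/[(4)·(5/2)] = 9/20
Sum: (-3)·(-1/4) + (-1)·(4/5) + (-9)·(9/20) = -41/10

-41/10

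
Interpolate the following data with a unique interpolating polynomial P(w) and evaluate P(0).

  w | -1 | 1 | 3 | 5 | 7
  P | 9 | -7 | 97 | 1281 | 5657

L_0(0) = (-1)·(-3)·(-5)·(-7)/[(-2)·(-4)·(-6)·(-8)] = 35/128
L_1(0) = (1)·(-3)·(-5)·(-7)/[(2)·(-2)·(-4)·(-6)] = 35/32
L_2(0) = (1)·(-1)·(-5)·(-7)/[(4)·(2)·(-2)·(-4)] = -35/64
L_3(0) = (1)·(-1)·(-3)·(-7)/[(6)·(4)·(2)·(-2)] = 7/32
L_4(0) = (1)·(-1)·(-3)·(-5)/[(8)·(6)·(4)·(2)] = -5/128
Sum: 9·(35/128) + (-7)·(35/32) + 97·(-35/64) + 1281·(7/32) + 5657·(-5/128) = 1

1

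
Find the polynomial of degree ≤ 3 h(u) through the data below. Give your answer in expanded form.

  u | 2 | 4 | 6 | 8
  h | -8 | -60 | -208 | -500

h(u) = -u^3 + 2u - 4

Newton's divided differences:
h[2,4] = (-60 - (-8)) / (4 - 2) = -26
h[4,6] = (-208 - (-60)) / (6 - 4) = -74
h[6,8] = (-500 - (-208)) / (8 - 6) = -146
h[2,4,6] = (-74 - (-26)) / (6 - 2) = -12
h[4,6,8] = (-146 - (-74)) / (8 - 4) = -18
h[2,4,6,8] = (-18 - (-12)) / (8 - 2) = -1
h(u) = -8 + (-26)·(u - 2) + (-12)·(u - 2)(u - 4) + (-1)·(u - 2)(u - 4)(u - 6)
Expanding: h(u) = -u^3 + 2u - 4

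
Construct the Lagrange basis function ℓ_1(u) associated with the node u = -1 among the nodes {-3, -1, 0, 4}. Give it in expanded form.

ℓ_1(u) = (u + 3)u(u - 4) / [(2)·(-1)·(-5)]
       = (u^3 - u^2 - 12u) / (10)

ℓ_1(u) = (1/10)u^3 - (1/10)u^2 - (6/5)u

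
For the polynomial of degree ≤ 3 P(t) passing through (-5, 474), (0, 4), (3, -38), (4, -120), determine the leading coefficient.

-3

L_0(t) = t(t - 3)(t - 4) / [-360] = -(1/360)t^3 + (7/360)t^2 - (1/30)t
L_1(t) = (t + 5)(t - 3)(t - 4) / [60] = (1/60)t^3 - (1/30)t^2 - (23/60)t + 1
L_2(t) = (t + 5)t(t - 4) / [-24] = -(1/24)t^3 - (1/24)t^2 + (5/6)t
L_3(t) = (t + 5)t(t - 3) / [36] = (1/36)t^3 + (1/18)t^2 - (5/12)t
P(t) = 474·L_0 + 4·L_1 + (-38)·L_2 + (-120)·L_3
Only the coefficient of t^3 is needed; take it from each L_i and combine:
474·(-1/360) + 4·(1/60) + (-38)·(-1/24) + (-120)·(1/36) = -3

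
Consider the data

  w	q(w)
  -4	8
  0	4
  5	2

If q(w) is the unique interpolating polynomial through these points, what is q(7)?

Using Newton's divided-difference form:
q[-4,0] = (4 - 8) / (0 - (-4)) = -1
q[0,5] = (2 - 4) / (5 - 0) = -2/5
q[-4,0,5] = (-2/5 - (-1)) / (5 - (-4)) = 1/15
q(7) = 8 + (-1)·(11) + (1/15)·(11)·(7) = 32/15

32/15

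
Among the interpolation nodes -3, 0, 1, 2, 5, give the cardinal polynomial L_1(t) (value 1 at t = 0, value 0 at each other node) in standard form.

L_1(t) = (t + 3)(t - 1)(t - 2)(t - 5) / [(3)·(-1)·(-2)·(-5)]
       = (t^4 - 5t^3 - 7t^2 + 41t - 30) / (-30)

L_1(t) = -(1/30)t^4 + (1/6)t^3 + (7/30)t^2 - (41/30)t + 1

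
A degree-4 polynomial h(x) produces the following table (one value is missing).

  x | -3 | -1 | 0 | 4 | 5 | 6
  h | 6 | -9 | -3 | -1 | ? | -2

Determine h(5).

-46/9

The 5 known values determine h uniquely (degree ≤ 4).
L_0(5) = (6)·(5)·(1)·(-1)/[(-2)·(-3)·(-7)·(-9)] = -5/63
L_1(5) = (8)·(5)·(1)·(-1)/[(2)·(-1)·(-5)·(-7)] = 4/7
L_2(5) = (8)·(6)·(1)·(-1)/[(3)·(1)·(-4)·(-6)] = -2/3
L_3(5) = (8)·(6)·(5)·(-1)/[(7)·(5)·(4)·(-2)] = 6/7
L_4(5) = (8)·(6)·(5)·(1)/[(9)·(7)·(6)·(2)] = 20/63
Sum: 6·(-5/63) + (-9)·(4/7) + (-3)·(-2/3) + (-1)·(6/7) + (-2)·(20/63) = -46/9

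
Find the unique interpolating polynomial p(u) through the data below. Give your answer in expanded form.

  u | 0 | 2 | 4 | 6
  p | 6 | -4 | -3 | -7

p(u) = -(1/3)u^3 + (27/8)u^2 - (125/12)u + 6

L_0(u) = (u - 2)(u - 4)(u - 6) / [-48] = -(1/48)u^3 + (1/4)u^2 - (11/12)u + 1
L_1(u) = u(u - 4)(u - 6) / [16] = (1/16)u^3 - (5/8)u^2 + (3/2)u
L_2(u) = u(u - 2)(u - 6) / [-16] = -(1/16)u^3 + (1/2)u^2 - (3/4)u
L_3(u) = u(u - 2)(u - 4) / [48] = (1/48)u^3 - (1/8)u^2 + (1/6)u
p(u) = 6·L_0 + (-4)·L_1 + (-3)·L_2 + (-7)·L_3
  6·L_0(u) = -(1/8)u^3 + (3/2)u^2 - (11/2)u + 6
  (-4)·L_1(u) = -(1/4)u^3 + (5/2)u^2 - 6u
  (-3)·L_2(u) = (3/16)u^3 - (3/2)u^2 + (9/4)u
  (-7)·L_3(u) = -(7/48)u^3 + (7/8)u^2 - (7/6)u
Adding term by term: -(1/3)u^3 + (27/8)u^2 - (125/12)u + 6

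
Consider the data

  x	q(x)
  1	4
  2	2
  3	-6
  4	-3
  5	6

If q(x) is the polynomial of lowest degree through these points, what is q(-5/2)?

-51061/64

Evaluate each Lagrange basis at x = -5/2:
L_0(-5/2) = (-9/2)·(-11/2)·(-13/2)·(-15/2)/[(-1)·(-2)·(-3)·(-4)] = 6435/128
L_1(-5/2) = (-7/2)·(-11/2)·(-13/2)·(-15/2)/[(1)·(-1)·(-2)·(-3)] = -5005/32
L_2(-5/2) = (-7/2)·(-9/2)·(-13/2)·(-15/2)/[(2)·(1)·(-1)·(-2)] = 12285/64
L_3(-5/2) = (-7/2)·(-9/2)·(-11/2)·(-15/2)/[(3)·(2)·(1)·(-1)] = -3465/32
L_4(-5/2) = (-7/2)·(-9/2)·(-11/2)·(-13/2)/[(4)·(3)·(2)·(1)] = 3003/128
Sum: 4·(6435/128) + 2·(-5005/32) + (-6)·(12285/64) + (-3)·(-3465/32) + 6·(3003/128) = -51061/64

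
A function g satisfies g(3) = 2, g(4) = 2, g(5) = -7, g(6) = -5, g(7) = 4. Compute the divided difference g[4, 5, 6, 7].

g[4,5] = (-7 - 2) / (5 - 4) = -9
g[5,6] = (-5 - (-7)) / (6 - 5) = 2
g[6,7] = (4 - (-5)) / (7 - 6) = 9
g[4,5,6] = (2 - (-9)) / (6 - 4) = 11/2
g[5,6,7] = (9 - 2) / (7 - 5) = 7/2
g[4,5,6,7] = (7/2 - 11/2) / (7 - 4) = -2/3

-2/3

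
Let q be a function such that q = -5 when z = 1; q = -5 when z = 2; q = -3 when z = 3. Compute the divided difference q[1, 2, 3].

q[1,2] = (-5 - (-5)) / (2 - 1) = 0
q[2,3] = (-3 - (-5)) / (3 - 2) = 2
q[1,2,3] = (2 - 0) / (3 - 1) = 1

1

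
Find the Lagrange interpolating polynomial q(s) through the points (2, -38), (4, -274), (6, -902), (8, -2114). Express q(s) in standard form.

Build the Lagrange basis polynomials:
L_0(s) = (s - 4)(s - 6)(s - 8) / [-48] = -(1/48)s^3 + (3/8)s^2 - (13/6)s + 4
L_1(s) = (s - 2)(s - 6)(s - 8) / [16] = (1/16)s^3 - s^2 + (19/4)s - 6
L_2(s) = (s - 2)(s - 4)(s - 8) / [-16] = -(1/16)s^3 + (7/8)s^2 - (7/2)s + 4
L_3(s) = (s - 2)(s - 4)(s - 6) / [48] = (1/48)s^3 - (1/4)s^2 + (11/12)s - 1
q(s) = (-38)·L_0 + (-274)·L_1 + (-902)·L_2 + (-2114)·L_3
  (-38)·L_0(s) = (19/24)s^3 - (57/4)s^2 + (247/3)s - 152
  (-274)·L_1(s) = -(137/8)s^3 + 274s^2 - (2603/2)s + 1644
  (-902)·L_2(s) = (451/8)s^3 - (3157/4)s^2 + 3157s - 3608
  (-2114)·L_3(s) = -(1057/24)s^3 + (1057/2)s^2 - (11627/6)s + 2114
Adding term by term: -4s^3 - s^2 - 2

q(s) = -4s^3 - s^2 - 2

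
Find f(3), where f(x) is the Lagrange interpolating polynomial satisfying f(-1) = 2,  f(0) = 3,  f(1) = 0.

-18

Evaluate each Lagrange basis at x = 3:
L_0(3) = (3)·(2)/[(-1)·(-2)] = 3
L_1(3) = (4)·(2)/[(1)·(-1)] = -8
L_2(3) = (4)·(3)/[(2)·(1)] = 6
Sum: 2·(3) + 3·(-8) + 0 = -18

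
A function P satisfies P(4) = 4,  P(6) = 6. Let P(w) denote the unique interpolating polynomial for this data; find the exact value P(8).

8

Evaluate each Lagrange basis at w = 8:
L_0(8) = (2)/[(-2)] = -1
L_1(8) = (4)/[(2)] = 2
Sum: 4·(-1) + 6·(2) = 8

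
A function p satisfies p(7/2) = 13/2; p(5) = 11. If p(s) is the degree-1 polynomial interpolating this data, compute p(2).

2

L_0(2) = (-3)/[(-3/2)] = 2
L_1(2) = (-3/2)/[(3/2)] = -1
Sum: 13/2·(2) + 11·(-1) = 2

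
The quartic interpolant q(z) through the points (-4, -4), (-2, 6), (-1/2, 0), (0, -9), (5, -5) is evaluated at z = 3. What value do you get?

L_0(3) = (5)·(7/2)·(3)·(-2)/[(-2)·(-7/2)·(-4)·(-9)] = -5/12
L_1(3) = (7)·(7/2)·(3)·(-2)/[(2)·(-3/2)·(-2)·(-7)] = 7/2
L_2(3) = (7)·(5)·(3)·(-2)/[(7/2)·(3/2)·(-1/2)·(-11/2)] = -160/11
L_3(3) = (7)·(5)·(7/2)·(-2)/[(4)·(2)·(1/2)·(-5)] = 49/4
L_4(3) = (7)·(5)·(7/2)·(3)/[(9)·(7)·(11/2)·(5)] = 7/33
Sum: (-4)·(-5/12) + 6·(7/2) + 0 + (-9)·(49/4) + (-5)·(7/33) = -11701/132

-11701/132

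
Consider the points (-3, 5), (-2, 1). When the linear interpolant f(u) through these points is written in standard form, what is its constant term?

-7

L_0(u) = (u + 2) / [-1] = -u - 2
L_1(u) = (u + 3) / [1] = u + 3
f(u) = 5·L_0 + 1·L_1
Only the constant term is needed; take it from each L_i and combine:
5·(-2) + 1·(3) = -7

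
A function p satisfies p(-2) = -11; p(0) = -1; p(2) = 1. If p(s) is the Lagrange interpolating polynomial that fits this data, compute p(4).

-5

L_0(4) = (4)·(2)/[(-2)·(-4)] = 1
L_1(4) = (6)·(2)/[(2)·(-2)] = -3
L_2(4) = (6)·(4)/[(4)·(2)] = 3
Sum: (-11)·(1) + (-1)·(-3) + 1·(3) = -5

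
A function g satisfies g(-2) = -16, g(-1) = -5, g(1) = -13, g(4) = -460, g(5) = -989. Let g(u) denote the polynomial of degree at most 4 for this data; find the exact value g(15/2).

-68029/16

L_0(15/2) = (17/2)·(13/2)·(7/2)·(5/2)/[(-1)·(-3)·(-6)·(-7)] = 1105/288
L_1(15/2) = (19/2)·(13/2)·(7/2)·(5/2)/[(1)·(-2)·(-5)·(-6)] = -1729/192
L_2(15/2) = (19/2)·(17/2)·(7/2)·(5/2)/[(3)·(2)·(-3)·(-4)] = 11305/1152
L_3(15/2) = (19/2)·(17/2)·(13/2)·(5/2)/[(6)·(5)·(3)·(-1)] = -4199/288
L_4(15/2) = (19/2)·(17/2)·(13/2)·(7/2)/[(7)·(6)·(4)·(1)] = 4199/384
Sum: (-16)·(1105/288) + (-5)·(-1729/192) + (-13)·(11305/1152) + (-460)·(-4199/288) + (-989)·(4199/384) = -68029/16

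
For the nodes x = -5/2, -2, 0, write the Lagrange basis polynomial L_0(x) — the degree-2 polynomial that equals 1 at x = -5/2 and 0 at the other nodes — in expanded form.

L_0(x) = (x + 2)x / [(-1/2)·(-5/2)]
       = (x^2 + 2x) / (5/4)

L_0(x) = (4/5)x^2 + (8/5)x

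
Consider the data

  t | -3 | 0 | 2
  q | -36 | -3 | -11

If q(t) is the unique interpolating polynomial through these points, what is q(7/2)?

-131/4

Evaluate each Lagrange basis at t = 7/2:
L_0(7/2) = (7/2)·(3/2)/[(-3)·(-5)] = 7/20
L_1(7/2) = (13/2)·(3/2)/[(3)·(-2)] = -13/8
L_2(7/2) = (13/2)·(7/2)/[(5)·(2)] = 91/40
Sum: (-36)·(7/20) + (-3)·(-13/8) + (-11)·(91/40) = -131/4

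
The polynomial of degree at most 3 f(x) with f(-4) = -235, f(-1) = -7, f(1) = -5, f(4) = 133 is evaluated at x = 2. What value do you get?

5

L_0(2) = (3)·(1)·(-2)/[(-3)·(-5)·(-8)] = 1/20
L_1(2) = (6)·(1)·(-2)/[(3)·(-2)·(-5)] = -2/5
L_2(2) = (6)·(3)·(-2)/[(5)·(2)·(-3)] = 6/5
L_3(2) = (6)·(3)·(1)/[(8)·(5)·(3)] = 3/20
Sum: (-235)·(1/20) + (-7)·(-2/5) + (-5)·(6/5) + 133·(3/20) = 5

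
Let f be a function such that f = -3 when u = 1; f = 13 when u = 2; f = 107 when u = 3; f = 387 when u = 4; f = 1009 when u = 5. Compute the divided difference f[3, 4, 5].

171

f[3,4] = (387 - 107) / (4 - 3) = 280
f[4,5] = (1009 - 387) / (5 - 4) = 622
f[3,4,5] = (622 - 280) / (5 - 3) = 171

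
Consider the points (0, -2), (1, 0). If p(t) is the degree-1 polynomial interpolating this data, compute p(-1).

-4

Evaluate each Lagrange basis at t = -1:
L_0(-1) = (-2)/[(-1)] = 2
L_1(-1) = (-1)/[(1)] = -1
Sum: (-2)·(2) + 0 = -4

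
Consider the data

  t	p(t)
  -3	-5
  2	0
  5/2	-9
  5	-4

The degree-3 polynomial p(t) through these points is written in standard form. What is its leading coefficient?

167/132

The leading coefficient equals the top divided difference p[-3,2,5/2,5].
p[-3,2] = (0 - (-5)) / (2 - (-3)) = 1
p[2,5/2] = (-9 - 0) / (5/2 - 2) = -18
p[5/2,5] = (-4 - (-9)) / (5 - 5/2) = 2
p[-3,2,5/2] = (-18 - 1) / (5/2 - (-3)) = -38/11
p[2,5/2,5] = (2 - (-18)) / (5 - 2) = 20/3
p[-3,2,5/2,5] = (20/3 - (-38/11)) / (5 - (-3)) = 167/132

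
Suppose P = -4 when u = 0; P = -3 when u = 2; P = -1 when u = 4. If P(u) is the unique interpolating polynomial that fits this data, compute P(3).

Using Newton's divided-difference form:
P[0,2] = (-3 - (-4)) / (2 - 0) = 1/2
P[2,4] = (-1 - (-3)) / (4 - 2) = 1
P[0,2,4] = (1 - 1/2) / (4 - 0) = 1/8
P(3) = -4 + (1/2)·(3) + (1/8)·(3)·(1) = -17/8

-17/8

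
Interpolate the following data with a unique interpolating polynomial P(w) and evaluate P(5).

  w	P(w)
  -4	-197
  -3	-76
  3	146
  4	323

Using Newton's divided-difference form:
P[-4,-3] = (-76 - (-197)) / (-3 - (-4)) = 121
P[-3,3] = (146 - (-76)) / (3 - (-3)) = 37
P[3,4] = (323 - 146) / (4 - 3) = 177
P[-4,-3,3] = (37 - 121) / (3 - (-4)) = -12
P[-3,3,4] = (177 - 37) / (4 - (-3)) = 20
P[-4,-3,3,4] = (20 - (-12)) / (4 - (-4)) = 4
P(5) = -197 + 121·(9) + (-12)·(9)·(8) + 4·(9)·(8)·(2) = 604

604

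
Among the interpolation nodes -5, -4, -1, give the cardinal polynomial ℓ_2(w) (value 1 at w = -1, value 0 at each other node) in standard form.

ℓ_2(w) = (w + 5)(w + 4) / [(4)·(3)]
       = (w^2 + 9w + 20) / (12)

ℓ_2(w) = (1/12)w^2 + (3/4)w + 5/3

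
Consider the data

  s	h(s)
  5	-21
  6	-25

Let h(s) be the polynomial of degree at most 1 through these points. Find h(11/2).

-23

Evaluate each Lagrange basis at s = 11/2:
L_0(11/2) = (-1/2)/[(-1)] = 1/2
L_1(11/2) = (1/2)/[(1)] = 1/2
Sum: (-21)·(1/2) + (-25)·(1/2) = -23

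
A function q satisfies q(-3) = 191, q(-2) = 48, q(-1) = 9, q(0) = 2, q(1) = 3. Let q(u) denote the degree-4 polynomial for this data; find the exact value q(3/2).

97/8

Evaluate each Lagrange basis at u = 3/2:
L_0(3/2) = (7/2)·(5/2)·(3/2)·(1/2)/[(-1)·(-2)·(-3)·(-4)] = 35/128
L_1(3/2) = (9/2)·(5/2)·(3/2)·(1/2)/[(1)·(-1)·(-2)·(-3)] = -45/32
L_2(3/2) = (9/2)·(7/2)·(3/2)·(1/2)/[(2)·(1)·(-1)·(-2)] = 189/64
L_3(3/2) = (9/2)·(7/2)·(5/2)·(1/2)/[(3)·(2)·(1)·(-1)] = -105/32
L_4(3/2) = (9/2)·(7/2)·(5/2)·(3/2)/[(4)·(3)·(2)·(1)] = 315/128
Sum: 191·(35/128) + 48·(-45/32) + 9·(189/64) + 2·(-105/32) + 3·(315/128) = 97/8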